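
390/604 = 195/302= 0.65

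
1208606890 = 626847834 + 581759056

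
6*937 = 5622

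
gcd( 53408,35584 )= 32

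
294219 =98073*3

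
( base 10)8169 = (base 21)IB0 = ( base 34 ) 729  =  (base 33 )7gi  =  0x1FE9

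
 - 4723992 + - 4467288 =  - 9191280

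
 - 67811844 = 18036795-85848639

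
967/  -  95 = - 11 + 78/95 =- 10.18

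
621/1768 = 621/1768= 0.35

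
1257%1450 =1257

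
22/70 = 11/35  =  0.31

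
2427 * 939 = 2278953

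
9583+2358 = 11941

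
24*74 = 1776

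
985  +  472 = 1457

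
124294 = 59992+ 64302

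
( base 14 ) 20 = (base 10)28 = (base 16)1c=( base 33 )s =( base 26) 12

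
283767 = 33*8599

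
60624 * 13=788112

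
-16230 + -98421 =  - 114651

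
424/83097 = 424/83097 = 0.01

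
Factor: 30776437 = 30776437^1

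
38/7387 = 38/7387=0.01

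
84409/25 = 3376 + 9/25 = 3376.36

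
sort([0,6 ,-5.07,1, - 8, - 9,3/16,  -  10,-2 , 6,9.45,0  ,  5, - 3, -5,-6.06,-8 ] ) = [-10, - 9,-8,-8, - 6.06, - 5.07,-5,  -  3,-2, 0, 0,  3/16,1,5, 6, 6,9.45] 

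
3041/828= 3 + 557/828 =3.67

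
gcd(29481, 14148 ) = 3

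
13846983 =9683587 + 4163396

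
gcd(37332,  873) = 9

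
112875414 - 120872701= - 7997287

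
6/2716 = 3/1358 = 0.00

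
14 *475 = 6650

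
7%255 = 7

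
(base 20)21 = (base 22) 1J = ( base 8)51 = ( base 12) 35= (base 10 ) 41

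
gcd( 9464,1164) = 4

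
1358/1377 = 1358/1377 = 0.99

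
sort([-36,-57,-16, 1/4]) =[ - 57,-36,-16  ,  1/4]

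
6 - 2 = 4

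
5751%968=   911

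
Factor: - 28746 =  - 2^1*3^2*1597^1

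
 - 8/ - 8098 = 4/4049 = 0.00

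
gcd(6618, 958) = 2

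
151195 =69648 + 81547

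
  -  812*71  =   - 57652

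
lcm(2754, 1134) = 19278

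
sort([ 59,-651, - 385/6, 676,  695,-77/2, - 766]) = [ - 766 ,-651,  -  385/6, - 77/2, 59,  676, 695 ] 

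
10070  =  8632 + 1438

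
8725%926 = 391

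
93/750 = 31/250 = 0.12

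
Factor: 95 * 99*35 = 329175 =3^2*5^2 * 7^1*11^1*19^1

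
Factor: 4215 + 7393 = 2^3*1451^1 = 11608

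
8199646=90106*91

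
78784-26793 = 51991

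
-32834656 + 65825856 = 32991200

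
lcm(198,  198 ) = 198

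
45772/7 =45772/7=6538.86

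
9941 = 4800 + 5141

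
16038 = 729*22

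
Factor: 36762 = 2^1  *3^1 * 11^1*557^1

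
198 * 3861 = 764478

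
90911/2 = 90911/2 = 45455.50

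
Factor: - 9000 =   -  2^3*3^2*5^3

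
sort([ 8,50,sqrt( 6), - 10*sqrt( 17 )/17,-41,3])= [ - 41, - 10 *sqrt ( 17 )/17, sqrt(6),3, 8,  50]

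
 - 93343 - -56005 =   -  37338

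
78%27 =24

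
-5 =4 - 9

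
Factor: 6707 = 19^1*353^1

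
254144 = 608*418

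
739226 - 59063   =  680163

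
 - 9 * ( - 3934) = 35406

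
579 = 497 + 82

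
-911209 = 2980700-3891909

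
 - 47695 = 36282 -83977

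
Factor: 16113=3^1 * 41^1*131^1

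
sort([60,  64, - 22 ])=[ - 22, 60,64] 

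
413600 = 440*940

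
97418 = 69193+28225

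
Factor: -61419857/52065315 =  - 3^( - 3) * 5^( - 1) * 113^( - 1)*3413^(- 1)*61419857^1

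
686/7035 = 98/1005 =0.10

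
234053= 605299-371246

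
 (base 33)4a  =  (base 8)216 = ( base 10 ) 142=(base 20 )72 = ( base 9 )167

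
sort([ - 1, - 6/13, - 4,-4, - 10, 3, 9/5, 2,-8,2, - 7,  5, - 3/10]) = [ - 10,  -  8,-7  , - 4,-4,-1,-6/13,-3/10, 9/5,2,  2,3,5 ] 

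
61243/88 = 61243/88 = 695.94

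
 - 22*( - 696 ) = 15312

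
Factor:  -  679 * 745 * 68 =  - 2^2*5^1 * 7^1 * 17^1*97^1*149^1 = - 34398140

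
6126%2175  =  1776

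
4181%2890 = 1291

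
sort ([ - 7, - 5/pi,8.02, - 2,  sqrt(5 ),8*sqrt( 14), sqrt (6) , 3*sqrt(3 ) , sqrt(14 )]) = [ - 7,-2 ,-5/pi, sqrt( 5 ), sqrt( 6 ),  sqrt (14),3*sqrt(3 ), 8.02, 8*sqrt(  14)]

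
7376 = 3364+4012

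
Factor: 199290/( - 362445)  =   - 2^1 * 7^1 * 13^1 *331^( - 1) = - 182/331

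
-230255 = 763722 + - 993977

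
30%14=2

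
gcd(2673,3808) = 1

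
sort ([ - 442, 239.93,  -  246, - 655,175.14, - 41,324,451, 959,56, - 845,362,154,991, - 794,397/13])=[ - 845,-794,- 655, - 442,-246, - 41, 397/13, 56,154,175.14,239.93, 324,362, 451, 959 , 991 ] 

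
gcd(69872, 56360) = 8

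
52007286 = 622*83613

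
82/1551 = 82/1551 = 0.05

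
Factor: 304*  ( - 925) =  - 281200 = - 2^4*5^2*19^1 * 37^1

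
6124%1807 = 703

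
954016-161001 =793015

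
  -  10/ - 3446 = 5/1723 = 0.00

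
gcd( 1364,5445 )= 11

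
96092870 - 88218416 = 7874454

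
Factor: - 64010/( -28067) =2^1 * 5^1*13^(- 1)*17^( - 1 ) *37^1*127^( - 1)*173^1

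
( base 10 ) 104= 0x68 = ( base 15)6E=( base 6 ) 252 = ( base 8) 150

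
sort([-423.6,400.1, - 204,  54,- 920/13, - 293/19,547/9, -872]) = [  -  872, - 423.6, - 204,  -  920/13,  -  293/19,  54,547/9,400.1]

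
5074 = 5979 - 905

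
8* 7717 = 61736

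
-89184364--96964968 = 7780604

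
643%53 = 7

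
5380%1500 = 880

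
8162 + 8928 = 17090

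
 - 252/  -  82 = 126/41 = 3.07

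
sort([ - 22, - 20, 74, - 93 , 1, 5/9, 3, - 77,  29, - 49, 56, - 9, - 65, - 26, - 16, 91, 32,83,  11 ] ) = [  -  93, - 77, - 65,  -  49, - 26, - 22,-20, - 16,-9, 5/9, 1, 3 , 11, 29,32, 56, 74,83, 91 ]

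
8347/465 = 8347/465= 17.95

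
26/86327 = 26/86327 = 0.00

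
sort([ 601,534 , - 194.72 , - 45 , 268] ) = [ - 194.72 , - 45,268, 534,601]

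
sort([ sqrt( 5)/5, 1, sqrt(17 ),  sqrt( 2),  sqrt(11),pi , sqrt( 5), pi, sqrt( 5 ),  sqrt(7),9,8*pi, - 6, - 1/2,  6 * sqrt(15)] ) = [ - 6,-1/2, sqrt(5 )/5, 1, sqrt( 2),sqrt( 5),  sqrt(5) , sqrt( 7),pi, pi,sqrt (11 ), sqrt( 17), 9, 6*sqrt( 15),8*pi ] 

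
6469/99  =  6469/99= 65.34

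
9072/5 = 1814  +  2/5 = 1814.40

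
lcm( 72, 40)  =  360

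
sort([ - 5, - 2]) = [ - 5, - 2]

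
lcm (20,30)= 60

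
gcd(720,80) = 80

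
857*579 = 496203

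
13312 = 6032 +7280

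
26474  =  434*61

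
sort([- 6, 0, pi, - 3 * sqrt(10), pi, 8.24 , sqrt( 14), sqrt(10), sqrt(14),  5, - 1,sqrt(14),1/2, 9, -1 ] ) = [  -  3 * sqrt( 10 ), - 6, - 1, - 1,0, 1/2, pi, pi,sqrt (10), sqrt( 14), sqrt( 14), sqrt(14),5, 8.24, 9]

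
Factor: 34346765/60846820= 2^( - 2)*257^1*1429^( - 1 )*2129^( - 1)*26729^1 = 6869353/12169364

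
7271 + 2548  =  9819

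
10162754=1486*6839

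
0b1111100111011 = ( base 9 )11863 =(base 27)AQ3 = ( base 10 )7995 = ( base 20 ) jjf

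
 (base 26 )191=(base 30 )10B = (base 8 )1617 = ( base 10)911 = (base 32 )sf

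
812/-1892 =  - 203/473 = - 0.43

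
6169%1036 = 989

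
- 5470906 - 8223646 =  - 13694552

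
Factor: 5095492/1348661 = 2^2*17^( - 1)*37^1*34429^1 * 79333^ (-1 )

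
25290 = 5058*5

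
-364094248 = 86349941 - 450444189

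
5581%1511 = 1048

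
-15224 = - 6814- 8410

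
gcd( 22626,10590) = 6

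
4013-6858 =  -2845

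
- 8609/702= - 8609/702 = - 12.26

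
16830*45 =757350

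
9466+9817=19283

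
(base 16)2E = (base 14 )34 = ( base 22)22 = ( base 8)56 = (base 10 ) 46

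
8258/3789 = 8258/3789 = 2.18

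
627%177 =96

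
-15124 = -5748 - 9376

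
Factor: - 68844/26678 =- 34422/13339  =  - 2^1*3^1*5737^1*13339^(-1) 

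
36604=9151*4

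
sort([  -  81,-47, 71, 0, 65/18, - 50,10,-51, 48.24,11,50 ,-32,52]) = [  -  81,  -  51,-50, - 47,  -  32, 0,65/18,  10, 11 , 48.24,50,52, 71]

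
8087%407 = 354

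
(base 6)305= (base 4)1301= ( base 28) 41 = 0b1110001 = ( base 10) 113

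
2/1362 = 1/681 = 0.00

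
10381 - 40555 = -30174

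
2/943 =2/943 =0.00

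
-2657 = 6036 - 8693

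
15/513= 5/171=0.03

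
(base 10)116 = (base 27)48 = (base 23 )51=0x74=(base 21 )5b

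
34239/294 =11413/98 = 116.46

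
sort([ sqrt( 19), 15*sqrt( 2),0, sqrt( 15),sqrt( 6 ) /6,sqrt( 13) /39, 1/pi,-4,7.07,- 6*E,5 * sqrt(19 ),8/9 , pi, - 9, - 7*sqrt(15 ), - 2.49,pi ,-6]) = [ - 7 * sqrt (15), - 6*E, - 9, - 6, - 4, - 2.49, 0, sqrt( 13)/39  ,  1/pi, sqrt(6)/6, 8/9,pi, pi, sqrt(15 ) , sqrt( 19 ),7.07,15*sqrt( 2),  5 * sqrt (19 )]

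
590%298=292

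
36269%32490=3779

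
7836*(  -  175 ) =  - 1371300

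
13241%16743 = 13241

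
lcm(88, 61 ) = 5368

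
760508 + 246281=1006789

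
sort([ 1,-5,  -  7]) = [ - 7, - 5, 1]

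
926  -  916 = 10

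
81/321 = 27/107 = 0.25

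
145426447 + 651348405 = 796774852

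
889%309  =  271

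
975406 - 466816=508590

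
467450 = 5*93490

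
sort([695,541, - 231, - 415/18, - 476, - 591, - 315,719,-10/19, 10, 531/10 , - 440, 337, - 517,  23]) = [ - 591,-517, - 476, - 440, - 315, - 231, - 415/18, - 10/19,10, 23, 531/10, 337,  541, 695, 719 ] 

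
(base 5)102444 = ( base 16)DAB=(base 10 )3499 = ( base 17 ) C1E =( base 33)371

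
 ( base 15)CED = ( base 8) 5553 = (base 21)6D4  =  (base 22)60j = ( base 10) 2923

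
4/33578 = 2/16789 = 0.00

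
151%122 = 29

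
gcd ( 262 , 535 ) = 1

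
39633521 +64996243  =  104629764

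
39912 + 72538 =112450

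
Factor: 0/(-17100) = 0=0^1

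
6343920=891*7120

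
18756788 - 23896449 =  - 5139661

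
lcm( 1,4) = 4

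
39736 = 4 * 9934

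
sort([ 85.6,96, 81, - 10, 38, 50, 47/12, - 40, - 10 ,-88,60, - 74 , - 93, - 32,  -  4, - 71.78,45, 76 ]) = [-93, - 88, - 74,- 71.78,-40, - 32 ,-10 , - 10, - 4, 47/12,38,  45,50,60,76, 81 , 85.6, 96]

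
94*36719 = 3451586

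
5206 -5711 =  - 505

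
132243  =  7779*17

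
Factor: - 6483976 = - 2^3* 23^1*131^1*269^1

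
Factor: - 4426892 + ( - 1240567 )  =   - 3^1*7^1 * 269879^1 = - 5667459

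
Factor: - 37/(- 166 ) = 2^(- 1) * 37^1 *83^(-1) 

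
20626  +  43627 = 64253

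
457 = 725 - 268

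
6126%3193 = 2933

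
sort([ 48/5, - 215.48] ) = [  -  215.48, 48/5 ] 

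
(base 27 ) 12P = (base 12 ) 574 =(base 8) 1450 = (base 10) 808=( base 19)24a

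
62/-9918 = -1 + 4928/4959 = -0.01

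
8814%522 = 462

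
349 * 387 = 135063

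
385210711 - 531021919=  -  145811208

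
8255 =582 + 7673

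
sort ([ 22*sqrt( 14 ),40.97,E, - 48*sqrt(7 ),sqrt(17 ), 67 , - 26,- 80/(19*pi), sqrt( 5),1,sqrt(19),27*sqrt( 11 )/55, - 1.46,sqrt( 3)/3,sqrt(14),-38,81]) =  [ - 48*sqrt(7), - 38, - 26, - 1.46, - 80/ (19*pi ),  sqrt (3) /3, 1,27*sqrt( 11 ) /55,sqrt( 5),E,sqrt(14 ),sqrt( 17 ), sqrt( 19),40.97, 67,81,22*sqrt(14) ]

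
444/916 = 111/229 = 0.48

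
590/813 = 590/813 = 0.73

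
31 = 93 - 62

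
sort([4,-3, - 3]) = [  -  3, - 3, 4]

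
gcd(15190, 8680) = 2170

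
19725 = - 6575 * ( - 3)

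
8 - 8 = 0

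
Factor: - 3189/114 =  - 2^( - 1 )*19^( - 1)*1063^1 =- 1063/38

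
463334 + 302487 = 765821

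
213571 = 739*289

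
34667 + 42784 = 77451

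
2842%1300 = 242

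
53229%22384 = 8461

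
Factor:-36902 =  - 2^1*18451^1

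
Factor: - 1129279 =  - 601^1*1879^1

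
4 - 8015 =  -8011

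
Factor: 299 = 13^1 * 23^1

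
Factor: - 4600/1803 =-2^3*3^( - 1)*5^2*23^1*601^( - 1)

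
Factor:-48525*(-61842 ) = 2^1 * 3^2*5^2*11^1*647^1 * 937^1 = 3000883050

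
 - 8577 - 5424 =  - 14001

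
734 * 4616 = 3388144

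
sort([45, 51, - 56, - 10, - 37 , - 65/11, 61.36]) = [  -  56, - 37, - 10, - 65/11,45,51,61.36] 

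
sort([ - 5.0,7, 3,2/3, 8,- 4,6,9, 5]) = [ - 5.0, - 4,  2/3,  3, 5, 6,  7,8,9] 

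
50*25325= 1266250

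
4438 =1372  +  3066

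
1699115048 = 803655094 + 895459954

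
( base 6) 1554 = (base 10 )430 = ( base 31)DR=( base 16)1ae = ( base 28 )FA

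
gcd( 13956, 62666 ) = 2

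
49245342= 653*75414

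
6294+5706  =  12000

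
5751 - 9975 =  - 4224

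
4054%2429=1625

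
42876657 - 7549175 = 35327482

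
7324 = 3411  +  3913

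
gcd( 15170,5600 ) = 10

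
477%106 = 53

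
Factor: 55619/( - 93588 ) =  - 2^( - 2 )*3^( -1) * 11^( - 1)*709^(-1)*55619^1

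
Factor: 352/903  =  2^5*3^( - 1)*7^( - 1)*11^1*43^( - 1 )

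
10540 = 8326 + 2214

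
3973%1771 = 431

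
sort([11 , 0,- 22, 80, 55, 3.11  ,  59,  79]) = [ - 22, 0,  3.11, 11, 55, 59, 79,80]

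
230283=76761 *3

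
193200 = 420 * 460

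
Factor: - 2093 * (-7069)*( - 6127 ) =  - 7^1*11^1*13^1*23^1 *557^1 * 7069^1 = - 90651519959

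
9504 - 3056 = 6448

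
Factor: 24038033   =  3061^1*7853^1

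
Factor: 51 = 3^1*17^1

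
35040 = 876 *40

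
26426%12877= 672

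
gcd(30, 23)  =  1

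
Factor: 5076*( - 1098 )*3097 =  - 2^3*3^5*19^1*47^1*61^1*163^1 = -  17260968456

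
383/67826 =383/67826 = 0.01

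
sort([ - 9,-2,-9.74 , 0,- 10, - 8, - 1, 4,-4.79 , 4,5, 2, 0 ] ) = [ - 10,  -  9.74 ,-9, - 8, - 4.79, - 2, - 1 , 0,0 , 2,4,  4,5]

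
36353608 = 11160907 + 25192701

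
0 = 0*4533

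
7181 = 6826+355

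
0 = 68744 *0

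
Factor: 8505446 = 2^1*23^1*184901^1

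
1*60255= 60255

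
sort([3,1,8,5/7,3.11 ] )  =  [5/7,1,3,3.11,8 ]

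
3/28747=3/28747=0.00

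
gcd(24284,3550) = 2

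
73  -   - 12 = 85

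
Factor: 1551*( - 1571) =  - 3^1*11^1 * 47^1*1571^1 = -2436621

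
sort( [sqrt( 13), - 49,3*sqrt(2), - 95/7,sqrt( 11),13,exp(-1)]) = [ - 49, - 95/7, exp( - 1),sqrt( 11), sqrt(13), 3*sqrt( 2),13]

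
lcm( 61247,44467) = 3246091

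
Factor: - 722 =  - 2^1*19^2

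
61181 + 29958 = 91139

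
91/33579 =1/369 = 0.00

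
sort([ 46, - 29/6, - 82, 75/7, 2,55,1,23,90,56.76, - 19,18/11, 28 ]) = [ - 82, - 19, - 29/6,1,18/11,2 , 75/7,23,28, 46, 55,56.76, 90]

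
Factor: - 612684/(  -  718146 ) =2^1*11^(  -  1 )*13^( - 1 )*61^1 = 122/143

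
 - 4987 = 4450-9437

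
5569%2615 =339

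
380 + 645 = 1025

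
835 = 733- - 102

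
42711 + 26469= 69180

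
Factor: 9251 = 11^1 * 29^2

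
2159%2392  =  2159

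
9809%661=555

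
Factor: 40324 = 2^2*17^1*593^1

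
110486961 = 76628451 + 33858510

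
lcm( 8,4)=8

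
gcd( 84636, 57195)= 9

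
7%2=1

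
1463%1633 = 1463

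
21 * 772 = 16212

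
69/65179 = 69/65179  =  0.00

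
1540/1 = 1540  =  1540.00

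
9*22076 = 198684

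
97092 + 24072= 121164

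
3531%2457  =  1074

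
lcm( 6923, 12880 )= 553840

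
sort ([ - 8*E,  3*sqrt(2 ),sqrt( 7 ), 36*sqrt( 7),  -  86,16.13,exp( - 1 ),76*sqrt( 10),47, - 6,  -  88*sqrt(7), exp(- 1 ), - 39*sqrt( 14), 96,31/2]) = [-88*sqrt(7 ),- 39*sqrt(14), - 86,-8 * E, - 6,exp( - 1),  exp( - 1),sqrt (7 ),3 *sqrt( 2 ),31/2, 16.13, 47,36*sqrt(7 ) , 96, 76 * sqrt( 10 )]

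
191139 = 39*4901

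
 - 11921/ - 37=11921/37 =322.19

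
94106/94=47053/47  =  1001.13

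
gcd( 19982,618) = 206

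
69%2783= 69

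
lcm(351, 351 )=351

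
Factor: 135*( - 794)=- 107190 = - 2^1 * 3^3*5^1 * 397^1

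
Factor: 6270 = 2^1*3^1*5^1*11^1*19^1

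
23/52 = 23/52 = 0.44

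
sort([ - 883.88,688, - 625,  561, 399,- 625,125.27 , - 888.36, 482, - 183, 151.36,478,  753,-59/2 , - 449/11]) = [- 888.36, - 883.88, - 625, - 625, - 183,- 449/11,  -  59/2, 125.27,151.36,399,478 , 482,561,688 , 753]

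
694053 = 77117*9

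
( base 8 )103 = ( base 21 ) 34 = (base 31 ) 25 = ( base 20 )37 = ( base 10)67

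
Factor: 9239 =9239^1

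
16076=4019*4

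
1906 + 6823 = 8729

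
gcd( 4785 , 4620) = 165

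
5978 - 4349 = 1629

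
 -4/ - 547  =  4/547 = 0.01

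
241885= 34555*7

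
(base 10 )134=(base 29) 4i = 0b10000110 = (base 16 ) 86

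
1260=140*9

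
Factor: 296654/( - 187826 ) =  - 23^1 * 6449^1*93913^ ( - 1) = - 148327/93913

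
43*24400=1049200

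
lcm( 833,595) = 4165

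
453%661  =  453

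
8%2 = 0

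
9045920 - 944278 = 8101642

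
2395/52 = 46 + 3/52 = 46.06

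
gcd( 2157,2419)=1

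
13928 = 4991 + 8937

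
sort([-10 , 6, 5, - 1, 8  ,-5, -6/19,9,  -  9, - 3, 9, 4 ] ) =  [  -  10 ,  -  9, - 5,-3,  -  1  , - 6/19, 4, 5,6,8, 9, 9]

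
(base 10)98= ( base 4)1202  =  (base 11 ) 8a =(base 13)77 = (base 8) 142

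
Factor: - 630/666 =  - 5^1*7^1*37^ (-1)=-35/37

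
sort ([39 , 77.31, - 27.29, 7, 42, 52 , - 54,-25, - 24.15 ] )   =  [ - 54, - 27.29, - 25, - 24.15, 7, 39, 42,  52,77.31]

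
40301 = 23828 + 16473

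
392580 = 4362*90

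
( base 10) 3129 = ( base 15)DD9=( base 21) 720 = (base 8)6071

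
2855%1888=967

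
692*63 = 43596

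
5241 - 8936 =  - 3695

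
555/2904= 185/968 =0.19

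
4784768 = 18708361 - 13923593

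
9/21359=9/21359= 0.00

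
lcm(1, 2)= 2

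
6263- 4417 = 1846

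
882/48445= 882/48445 = 0.02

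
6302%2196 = 1910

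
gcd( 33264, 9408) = 336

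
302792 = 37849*8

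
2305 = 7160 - 4855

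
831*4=3324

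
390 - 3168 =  - 2778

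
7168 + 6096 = 13264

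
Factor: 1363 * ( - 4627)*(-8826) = 55662060426= 2^1*3^1*7^1*29^1*47^1*661^1*1471^1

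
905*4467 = 4042635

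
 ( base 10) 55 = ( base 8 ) 67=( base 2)110111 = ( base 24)27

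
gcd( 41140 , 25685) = 55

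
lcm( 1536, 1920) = 7680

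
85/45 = 1 + 8/9 = 1.89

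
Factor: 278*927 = 2^1*3^2*103^1 * 139^1 = 257706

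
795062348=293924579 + 501137769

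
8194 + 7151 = 15345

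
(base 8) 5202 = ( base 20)6ea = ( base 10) 2690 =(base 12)1682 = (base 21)622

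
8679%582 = 531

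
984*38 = 37392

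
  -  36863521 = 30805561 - 67669082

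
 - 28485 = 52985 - 81470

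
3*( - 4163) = -12489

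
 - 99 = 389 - 488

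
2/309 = 2/309   =  0.01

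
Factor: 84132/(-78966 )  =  -2^1*3^1*19^1 * 107^( - 1) = - 114/107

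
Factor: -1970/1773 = -2^1*3^ ( - 2)*5^1=- 10/9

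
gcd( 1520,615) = 5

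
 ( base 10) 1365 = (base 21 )320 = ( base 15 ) 610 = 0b10101010101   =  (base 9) 1776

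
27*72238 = 1950426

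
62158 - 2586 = 59572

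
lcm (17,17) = 17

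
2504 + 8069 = 10573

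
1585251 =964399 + 620852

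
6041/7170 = 6041/7170 = 0.84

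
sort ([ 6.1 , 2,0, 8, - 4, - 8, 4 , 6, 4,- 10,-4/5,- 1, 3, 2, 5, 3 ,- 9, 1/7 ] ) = [ - 10, - 9, - 8, - 4,  -  1,-4/5 , 0,1/7, 2,2, 3,  3, 4,4, 5 , 6, 6.1,  8]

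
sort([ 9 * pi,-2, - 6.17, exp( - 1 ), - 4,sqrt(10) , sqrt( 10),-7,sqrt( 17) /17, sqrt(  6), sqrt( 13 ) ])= [ -7,-6.17, - 4,-2, sqrt( 17 )/17 , exp( - 1),sqrt( 6 ),sqrt( 10), sqrt(10),sqrt( 13 ),9 *pi]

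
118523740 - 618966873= - 500443133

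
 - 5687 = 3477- 9164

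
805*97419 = 78422295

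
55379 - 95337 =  - 39958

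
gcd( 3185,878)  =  1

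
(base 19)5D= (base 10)108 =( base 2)1101100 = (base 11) 99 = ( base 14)7A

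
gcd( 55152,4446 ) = 18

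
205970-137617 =68353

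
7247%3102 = 1043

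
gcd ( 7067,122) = 1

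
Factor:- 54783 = - 3^3*2029^1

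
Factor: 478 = 2^1*239^1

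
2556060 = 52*49155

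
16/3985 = 16/3985=0.00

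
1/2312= 1/2312 = 0.00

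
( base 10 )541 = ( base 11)452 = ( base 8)1035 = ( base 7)1402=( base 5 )4131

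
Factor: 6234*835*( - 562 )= -2^2 *3^1*  5^1 * 167^1 * 281^1*1039^1 = - 2925429180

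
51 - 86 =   -  35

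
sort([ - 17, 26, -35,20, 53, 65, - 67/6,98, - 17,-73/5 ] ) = [ - 35,- 17,  -  17, - 73/5, - 67/6,20,  26, 53,65,98 ]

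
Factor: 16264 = 2^3*19^1*107^1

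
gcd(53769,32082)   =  3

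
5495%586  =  221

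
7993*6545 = 52314185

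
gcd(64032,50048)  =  736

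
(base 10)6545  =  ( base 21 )ehe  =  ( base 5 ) 202140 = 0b1100110010001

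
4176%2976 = 1200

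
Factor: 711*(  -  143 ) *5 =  - 508365= -3^2 * 5^1*11^1 * 13^1 * 79^1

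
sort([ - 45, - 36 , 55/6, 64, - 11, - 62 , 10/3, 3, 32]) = [ - 62, - 45, - 36, - 11,3,10/3,55/6,32,64] 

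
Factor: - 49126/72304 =-24563/36152 = - 2^( - 3)*7^1*11^2*29^1*4519^( - 1 ) 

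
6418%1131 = 763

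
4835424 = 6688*723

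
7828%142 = 18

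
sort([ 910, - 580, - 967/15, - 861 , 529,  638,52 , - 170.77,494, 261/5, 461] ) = [  -  861, - 580, - 170.77, - 967/15,52 , 261/5, 461,  494,  529, 638,910]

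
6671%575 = 346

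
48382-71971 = -23589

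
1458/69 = 486/23  =  21.13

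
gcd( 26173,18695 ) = 3739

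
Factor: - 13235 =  - 5^1 * 2647^1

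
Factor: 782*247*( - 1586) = -306342244 = - 2^2*13^2*17^1 * 19^1*23^1*61^1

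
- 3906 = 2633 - 6539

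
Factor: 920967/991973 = 3^1*37^1*8297^1*991973^( - 1)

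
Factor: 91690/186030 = 173/351 = 3^( - 3)*13^( - 1) * 173^1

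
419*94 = 39386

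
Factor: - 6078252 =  - 2^2*3^1*19^1*53^1*503^1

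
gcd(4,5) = 1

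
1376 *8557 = 11774432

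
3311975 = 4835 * 685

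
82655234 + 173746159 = 256401393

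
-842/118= - 8+51/59  =  - 7.14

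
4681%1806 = 1069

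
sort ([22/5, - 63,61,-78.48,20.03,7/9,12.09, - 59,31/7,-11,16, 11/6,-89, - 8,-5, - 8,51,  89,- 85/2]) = [ - 89, - 78.48, - 63,  -  59, - 85/2, - 11,-8,-8 ,-5,7/9,11/6, 22/5,31/7,12.09, 16,20.03 , 51, 61,89 ]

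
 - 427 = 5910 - 6337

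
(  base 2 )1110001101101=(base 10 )7277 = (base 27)9qe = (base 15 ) 2252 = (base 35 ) 5WW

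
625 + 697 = 1322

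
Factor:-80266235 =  - 5^1*7^1*2293321^1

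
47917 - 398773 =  - 350856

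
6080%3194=2886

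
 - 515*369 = -190035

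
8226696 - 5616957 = 2609739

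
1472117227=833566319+638550908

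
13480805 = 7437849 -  - 6042956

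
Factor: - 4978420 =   -  2^2*5^1*59^1* 4219^1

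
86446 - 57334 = 29112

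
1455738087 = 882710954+573027133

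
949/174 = 5 + 79/174= 5.45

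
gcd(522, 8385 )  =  3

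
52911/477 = 110 + 49/53 =110.92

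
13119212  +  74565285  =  87684497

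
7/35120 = 7/35120 = 0.00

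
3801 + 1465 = 5266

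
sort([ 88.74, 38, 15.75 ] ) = [ 15.75,  38,  88.74 ] 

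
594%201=192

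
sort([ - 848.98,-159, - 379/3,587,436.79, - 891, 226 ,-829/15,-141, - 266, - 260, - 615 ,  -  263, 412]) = [  -  891,-848.98, - 615, - 266, - 263, - 260,  -  159,-141,-379/3, -829/15, 226, 412, 436.79, 587 ]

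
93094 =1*93094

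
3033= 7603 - 4570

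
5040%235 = 105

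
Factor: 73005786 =2^1 * 3^4* 7^2*17^1*541^1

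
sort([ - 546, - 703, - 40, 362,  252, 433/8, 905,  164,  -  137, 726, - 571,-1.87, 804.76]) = [-703, - 571, - 546, - 137, - 40, - 1.87, 433/8, 164, 252, 362, 726 , 804.76,905]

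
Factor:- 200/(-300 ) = 2/3 = 2^1*3^( - 1)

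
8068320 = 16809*480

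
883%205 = 63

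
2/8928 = 1/4464  =  0.00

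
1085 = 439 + 646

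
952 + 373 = 1325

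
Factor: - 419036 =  - 2^2*104759^1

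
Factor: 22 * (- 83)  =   - 2^1 * 11^1*83^1 = - 1826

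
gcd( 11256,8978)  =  134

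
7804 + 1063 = 8867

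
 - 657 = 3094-3751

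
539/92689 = 539/92689 = 0.01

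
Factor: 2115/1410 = 2^( - 1)*3^1 = 3/2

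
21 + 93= 114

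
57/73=57/73 = 0.78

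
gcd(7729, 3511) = 1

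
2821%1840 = 981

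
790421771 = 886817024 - 96395253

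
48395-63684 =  - 15289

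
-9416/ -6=1569+1/3=1569.33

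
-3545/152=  - 24 + 103/152= - 23.32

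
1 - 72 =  -71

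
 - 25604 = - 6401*4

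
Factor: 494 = 2^1*13^1*19^1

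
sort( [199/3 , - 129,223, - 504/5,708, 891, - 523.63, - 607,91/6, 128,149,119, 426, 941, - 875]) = [ -875, - 607, - 523.63, - 129 , - 504/5, 91/6,199/3, 119,128,149 , 223,426  ,  708,891, 941 ] 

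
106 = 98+8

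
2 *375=750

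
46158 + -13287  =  32871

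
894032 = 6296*142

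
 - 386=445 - 831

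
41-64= -23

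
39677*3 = 119031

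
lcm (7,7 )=7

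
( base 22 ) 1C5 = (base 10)753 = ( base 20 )1HD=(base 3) 1000220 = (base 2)1011110001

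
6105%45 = 30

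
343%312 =31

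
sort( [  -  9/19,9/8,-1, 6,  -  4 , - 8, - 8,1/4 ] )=[ - 8, - 8, - 4,- 1, - 9/19, 1/4, 9/8, 6 ]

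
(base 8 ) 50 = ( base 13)31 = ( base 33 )17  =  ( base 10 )40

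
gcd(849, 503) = 1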